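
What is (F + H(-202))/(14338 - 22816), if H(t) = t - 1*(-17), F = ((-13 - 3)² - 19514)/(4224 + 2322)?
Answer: 307567/13874247 ≈ 0.022168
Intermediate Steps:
F = -9629/3273 (F = ((-16)² - 19514)/6546 = (256 - 19514)*(1/6546) = -19258*1/6546 = -9629/3273 ≈ -2.9419)
H(t) = 17 + t (H(t) = t + 17 = 17 + t)
(F + H(-202))/(14338 - 22816) = (-9629/3273 + (17 - 202))/(14338 - 22816) = (-9629/3273 - 185)/(-8478) = -615134/3273*(-1/8478) = 307567/13874247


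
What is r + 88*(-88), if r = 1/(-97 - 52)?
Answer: -1153857/149 ≈ -7744.0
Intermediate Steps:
r = -1/149 (r = 1/(-149) = -1/149 ≈ -0.0067114)
r + 88*(-88) = -1/149 + 88*(-88) = -1/149 - 7744 = -1153857/149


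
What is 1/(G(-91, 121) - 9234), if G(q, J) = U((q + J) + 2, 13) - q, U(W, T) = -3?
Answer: -1/9146 ≈ -0.00010934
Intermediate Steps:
G(q, J) = -3 - q
1/(G(-91, 121) - 9234) = 1/((-3 - 1*(-91)) - 9234) = 1/((-3 + 91) - 9234) = 1/(88 - 9234) = 1/(-9146) = -1/9146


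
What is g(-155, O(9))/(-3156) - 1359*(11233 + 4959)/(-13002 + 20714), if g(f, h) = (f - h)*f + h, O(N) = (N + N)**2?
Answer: -2188207153/760596 ≈ -2877.0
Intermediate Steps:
O(N) = 4*N**2 (O(N) = (2*N)**2 = 4*N**2)
g(f, h) = h + f*(f - h) (g(f, h) = f*(f - h) + h = h + f*(f - h))
g(-155, O(9))/(-3156) - 1359*(11233 + 4959)/(-13002 + 20714) = (4*9**2 + (-155)**2 - 1*(-155)*4*9**2)/(-3156) - 1359*(11233 + 4959)/(-13002 + 20714) = (4*81 + 24025 - 1*(-155)*4*81)*(-1/3156) - 1359/(7712/16192) = (324 + 24025 - 1*(-155)*324)*(-1/3156) - 1359/(7712*(1/16192)) = (324 + 24025 + 50220)*(-1/3156) - 1359/241/506 = 74569*(-1/3156) - 1359*506/241 = -74569/3156 - 687654/241 = -2188207153/760596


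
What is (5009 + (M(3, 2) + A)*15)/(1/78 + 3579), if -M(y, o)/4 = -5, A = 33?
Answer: 452712/279163 ≈ 1.6217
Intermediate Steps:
M(y, o) = 20 (M(y, o) = -4*(-5) = 20)
(5009 + (M(3, 2) + A)*15)/(1/78 + 3579) = (5009 + (20 + 33)*15)/(1/78 + 3579) = (5009 + 53*15)/(1/78 + 3579) = (5009 + 795)/(279163/78) = 5804*(78/279163) = 452712/279163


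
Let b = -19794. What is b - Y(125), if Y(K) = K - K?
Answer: -19794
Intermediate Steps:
Y(K) = 0
b - Y(125) = -19794 - 1*0 = -19794 + 0 = -19794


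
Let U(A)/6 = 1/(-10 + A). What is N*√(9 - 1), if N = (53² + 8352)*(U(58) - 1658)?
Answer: -148028343*√2/4 ≈ -5.2336e+7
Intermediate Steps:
U(A) = 6/(-10 + A)
N = -148028343/8 (N = (53² + 8352)*(6/(-10 + 58) - 1658) = (2809 + 8352)*(6/48 - 1658) = 11161*(6*(1/48) - 1658) = 11161*(⅛ - 1658) = 11161*(-13263/8) = -148028343/8 ≈ -1.8504e+7)
N*√(9 - 1) = -148028343*√(9 - 1)/8 = -148028343*√2/4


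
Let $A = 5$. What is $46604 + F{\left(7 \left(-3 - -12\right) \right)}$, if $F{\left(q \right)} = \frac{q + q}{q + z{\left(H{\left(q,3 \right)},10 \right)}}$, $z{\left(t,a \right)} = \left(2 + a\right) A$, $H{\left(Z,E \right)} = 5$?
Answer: $\frac{1910806}{41} \approx 46605.0$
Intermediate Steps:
$z{\left(t,a \right)} = 10 + 5 a$ ($z{\left(t,a \right)} = \left(2 + a\right) 5 = 10 + 5 a$)
$F{\left(q \right)} = \frac{2 q}{60 + q}$ ($F{\left(q \right)} = \frac{q + q}{q + \left(10 + 5 \cdot 10\right)} = \frac{2 q}{q + \left(10 + 50\right)} = \frac{2 q}{q + 60} = \frac{2 q}{60 + q}$)
$46604 + F{\left(7 \left(-3 - -12\right) \right)} = 46604 + \frac{2 \cdot 7 \left(-3 - -12\right)}{60 + 7 \left(-3 - -12\right)} = 46604 + \frac{2 \cdot 7 \left(-3 + 12\right)}{60 + 7 \left(-3 + 12\right)} = 46604 + \frac{2 \cdot 7 \cdot 9}{60 + 7 \cdot 9} = 46604 + 2 \cdot 63 \frac{1}{60 + 63} = 46604 + 2 \cdot 63 \cdot \frac{1}{123} = 46604 + \frac{42}{41} = \frac{1910806}{41}$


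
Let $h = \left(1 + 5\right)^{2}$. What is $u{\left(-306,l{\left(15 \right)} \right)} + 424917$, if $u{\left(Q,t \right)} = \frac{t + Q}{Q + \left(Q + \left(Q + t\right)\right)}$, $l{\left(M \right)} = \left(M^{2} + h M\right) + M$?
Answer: $\frac{9773012}{23} \approx 4.2491 \cdot 10^{5}$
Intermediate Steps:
$h = 36$ ($h = 6^{2} = 36$)
$l{\left(M \right)} = M^{2} + 37 M$ ($l{\left(M \right)} = \left(M^{2} + 36 M\right) + M = M^{2} + 37 M$)
$u{\left(Q,t \right)} = \frac{Q + t}{t + 3 Q}$ ($u{\left(Q,t \right)} = \frac{Q + t}{Q + \left(t + 2 Q\right)} = \frac{Q + t}{t + 3 Q}$)
$u{\left(-306,l{\left(15 \right)} \right)} + 424917 = \frac{-306 + 15 \left(37 + 15\right)}{15 \left(37 + 15\right) + 3 \left(-306\right)} + 424917 = \frac{-306 + 15 \cdot 52}{15 \cdot 52 - 918} + 424917 = \frac{-306 + 780}{780 - 918} + 424917 = \frac{1}{-138} \cdot 474 + 424917 = \left(- \frac{1}{138}\right) 474 + 424917 = - \frac{79}{23} + 424917 = \frac{9773012}{23}$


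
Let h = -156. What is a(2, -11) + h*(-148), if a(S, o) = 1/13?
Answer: 300145/13 ≈ 23088.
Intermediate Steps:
a(S, o) = 1/13
a(2, -11) + h*(-148) = 1/13 - 156*(-148) = 1/13 + 23088 = 300145/13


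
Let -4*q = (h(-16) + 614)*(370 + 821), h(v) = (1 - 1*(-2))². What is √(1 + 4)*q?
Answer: -741993*√5/4 ≈ -4.1479e+5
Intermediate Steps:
h(v) = 9 (h(v) = (1 + 2)² = 3² = 9)
q = -741993/4 (q = -(9 + 614)*(370 + 821)/4 = -623*1191/4 = -¼*741993 = -741993/4 ≈ -1.8550e+5)
√(1 + 4)*q = √(1 + 4)*(-741993/4) = √5*(-741993/4) = -741993*√5/4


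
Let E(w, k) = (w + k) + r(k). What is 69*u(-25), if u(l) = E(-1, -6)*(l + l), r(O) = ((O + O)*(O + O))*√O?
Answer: 24150 - 496800*I*√6 ≈ 24150.0 - 1.2169e+6*I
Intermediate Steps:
r(O) = 4*O^(5/2) (r(O) = ((2*O)*(2*O))*√O = (4*O²)*√O = 4*O^(5/2))
E(w, k) = k + w + 4*k^(5/2) (E(w, k) = (w + k) + 4*k^(5/2) = (k + w) + 4*k^(5/2) = k + w + 4*k^(5/2))
u(l) = 2*l*(-7 + 144*I*√6) (u(l) = (-6 - 1 + 4*(-6)^(5/2))*(l + l) = (-6 - 1 + 4*(36*I*√6))*(2*l) = (-6 - 1 + 144*I*√6)*(2*l) = (-7 + 144*I*√6)*(2*l) = 2*l*(-7 + 144*I*√6))
69*u(-25) = 69*(2*(-25)*(-7 + 144*I*√6)) = 69*(350 - 7200*I*√6) = 24150 - 496800*I*√6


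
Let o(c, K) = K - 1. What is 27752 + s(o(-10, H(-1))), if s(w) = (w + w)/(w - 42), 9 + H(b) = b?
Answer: 1470878/53 ≈ 27752.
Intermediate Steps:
H(b) = -9 + b
o(c, K) = -1 + K
s(w) = 2*w/(-42 + w) (s(w) = (2*w)/(-42 + w) = 2*w/(-42 + w))
27752 + s(o(-10, H(-1))) = 27752 + 2*(-1 + (-9 - 1))/(-42 + (-1 + (-9 - 1))) = 27752 + 2*(-1 - 10)/(-42 + (-1 - 10)) = 27752 + 2*(-11)/(-42 - 11) = 27752 + 2*(-11)/(-53) = 27752 + 2*(-11)*(-1/53) = 27752 + 22/53 = 1470878/53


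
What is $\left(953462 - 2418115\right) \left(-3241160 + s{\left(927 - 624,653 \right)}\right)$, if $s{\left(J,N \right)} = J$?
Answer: $4746730927621$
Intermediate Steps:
$\left(953462 - 2418115\right) \left(-3241160 + s{\left(927 - 624,653 \right)}\right) = \left(953462 - 2418115\right) \left(-3241160 + \left(927 - 624\right)\right) = - 1464653 \left(-3241160 + 303\right) = \left(-1464653\right) \left(-3240857\right) = 4746730927621$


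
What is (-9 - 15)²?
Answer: 576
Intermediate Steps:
(-9 - 15)² = (-24)² = 576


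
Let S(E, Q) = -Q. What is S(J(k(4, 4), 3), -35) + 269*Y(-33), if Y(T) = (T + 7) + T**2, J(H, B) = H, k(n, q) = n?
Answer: 285982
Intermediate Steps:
Y(T) = 7 + T + T**2 (Y(T) = (7 + T) + T**2 = 7 + T + T**2)
S(J(k(4, 4), 3), -35) + 269*Y(-33) = -1*(-35) + 269*(7 - 33 + (-33)**2) = 35 + 269*(7 - 33 + 1089) = 35 + 269*1063 = 35 + 285947 = 285982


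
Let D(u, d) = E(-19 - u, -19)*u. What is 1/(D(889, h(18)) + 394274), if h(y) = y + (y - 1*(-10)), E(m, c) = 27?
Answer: 1/418277 ≈ 2.3908e-6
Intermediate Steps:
h(y) = 10 + 2*y (h(y) = y + (y + 10) = y + (10 + y) = 10 + 2*y)
D(u, d) = 27*u
1/(D(889, h(18)) + 394274) = 1/(27*889 + 394274) = 1/(24003 + 394274) = 1/418277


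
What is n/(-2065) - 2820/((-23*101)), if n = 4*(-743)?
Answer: 12727256/4796995 ≈ 2.6532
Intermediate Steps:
n = -2972
n/(-2065) - 2820/((-23*101)) = -2972/(-2065) - 2820/((-23*101)) = -2972*(-1/2065) - 2820/(-2323) = 2972/2065 - 2820*(-1/2323) = 2972/2065 + 2820/2323 = 12727256/4796995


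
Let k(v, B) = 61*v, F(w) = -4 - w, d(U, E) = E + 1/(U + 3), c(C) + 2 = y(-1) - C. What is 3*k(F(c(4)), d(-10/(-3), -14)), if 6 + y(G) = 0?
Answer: 1464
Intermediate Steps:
y(G) = -6 (y(G) = -6 + 0 = -6)
c(C) = -8 - C (c(C) = -2 + (-6 - C) = -8 - C)
d(U, E) = E + 1/(3 + U)
3*k(F(c(4)), d(-10/(-3), -14)) = 3*(61*(-4 - (-8 - 1*4))) = 3*(61*(-4 - (-8 - 4))) = 3*(61*(-4 - 1*(-12))) = 3*(61*(-4 + 12)) = 3*(61*8) = 3*488 = 1464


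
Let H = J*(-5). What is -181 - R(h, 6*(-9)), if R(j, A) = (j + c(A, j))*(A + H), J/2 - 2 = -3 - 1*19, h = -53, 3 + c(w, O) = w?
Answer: 15879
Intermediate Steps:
c(w, O) = -3 + w
J = -40 (J = 4 + 2*(-3 - 1*19) = 4 + 2*(-3 - 19) = 4 + 2*(-22) = 4 - 44 = -40)
H = 200 (H = -40*(-5) = 200)
R(j, A) = (200 + A)*(-3 + A + j) (R(j, A) = (j + (-3 + A))*(A + 200) = (-3 + A + j)*(200 + A) = (200 + A)*(-3 + A + j))
-181 - R(h, 6*(-9)) = -181 - (-600 + (6*(-9))² + 197*(6*(-9)) + 200*(-53) + (6*(-9))*(-53)) = -181 - (-600 + (-54)² + 197*(-54) - 10600 - 54*(-53)) = -181 - (-600 + 2916 - 10638 - 10600 + 2862) = -181 - 1*(-16060) = -181 + 16060 = 15879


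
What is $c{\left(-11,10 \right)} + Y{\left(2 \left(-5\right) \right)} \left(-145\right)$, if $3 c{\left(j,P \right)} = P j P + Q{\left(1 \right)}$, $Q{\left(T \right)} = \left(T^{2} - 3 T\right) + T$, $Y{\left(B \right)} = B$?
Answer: $1083$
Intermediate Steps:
$Q{\left(T \right)} = T^{2} - 2 T$
$c{\left(j,P \right)} = - \frac{1}{3} + \frac{j P^{2}}{3}$ ($c{\left(j,P \right)} = \frac{P j P + 1 \left(-2 + 1\right)}{3} = \frac{j P^{2} + 1 \left(-1\right)}{3} = \frac{j P^{2} - 1}{3} = \frac{-1 + j P^{2}}{3} = - \frac{1}{3} + \frac{j P^{2}}{3}$)
$c{\left(-11,10 \right)} + Y{\left(2 \left(-5\right) \right)} \left(-145\right) = \left(- \frac{1}{3} + \frac{1}{3} \left(-11\right) 10^{2}\right) + 2 \left(-5\right) \left(-145\right) = \left(- \frac{1}{3} + \frac{1}{3} \left(-11\right) 100\right) - -1450 = \left(- \frac{1}{3} - \frac{1100}{3}\right) + 1450 = -367 + 1450 = 1083$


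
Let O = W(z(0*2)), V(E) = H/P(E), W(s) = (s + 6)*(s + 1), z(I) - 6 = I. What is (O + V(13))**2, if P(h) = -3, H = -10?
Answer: 68644/9 ≈ 7627.1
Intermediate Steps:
z(I) = 6 + I
W(s) = (1 + s)*(6 + s) (W(s) = (6 + s)*(1 + s) = (1 + s)*(6 + s))
V(E) = 10/3 (V(E) = -10/(-3) = -10*(-1/3) = 10/3)
O = 84 (O = 6 + (6 + 0*2)**2 + 7*(6 + 0*2) = 6 + (6 + 0)**2 + 7*(6 + 0) = 6 + 6**2 + 7*6 = 6 + 36 + 42 = 84)
(O + V(13))**2 = (84 + 10/3)**2 = (262/3)**2 = 68644/9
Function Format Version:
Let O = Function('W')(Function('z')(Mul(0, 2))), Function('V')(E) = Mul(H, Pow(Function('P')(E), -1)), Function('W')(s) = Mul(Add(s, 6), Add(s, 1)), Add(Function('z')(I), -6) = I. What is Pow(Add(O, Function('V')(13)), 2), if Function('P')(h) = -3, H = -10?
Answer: Rational(68644, 9) ≈ 7627.1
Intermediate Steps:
Function('z')(I) = Add(6, I)
Function('W')(s) = Mul(Add(1, s), Add(6, s)) (Function('W')(s) = Mul(Add(6, s), Add(1, s)) = Mul(Add(1, s), Add(6, s)))
Function('V')(E) = Rational(10, 3) (Function('V')(E) = Mul(-10, Pow(-3, -1)) = Mul(-10, Rational(-1, 3)) = Rational(10, 3))
O = 84 (O = Add(6, Pow(Add(6, Mul(0, 2)), 2), Mul(7, Add(6, Mul(0, 2)))) = Add(6, Pow(Add(6, 0), 2), Mul(7, Add(6, 0))) = Add(6, Pow(6, 2), Mul(7, 6)) = Add(6, 36, 42) = 84)
Pow(Add(O, Function('V')(13)), 2) = Pow(Add(84, Rational(10, 3)), 2) = Pow(Rational(262, 3), 2) = Rational(68644, 9)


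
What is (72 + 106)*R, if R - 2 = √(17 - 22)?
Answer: 356 + 178*I*√5 ≈ 356.0 + 398.02*I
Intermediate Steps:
R = 2 + I*√5 (R = 2 + √(17 - 22) = 2 + √(-5) = 2 + I*√5 ≈ 2.0 + 2.2361*I)
(72 + 106)*R = (72 + 106)*(2 + I*√5) = 178*(2 + I*√5) = 356 + 178*I*√5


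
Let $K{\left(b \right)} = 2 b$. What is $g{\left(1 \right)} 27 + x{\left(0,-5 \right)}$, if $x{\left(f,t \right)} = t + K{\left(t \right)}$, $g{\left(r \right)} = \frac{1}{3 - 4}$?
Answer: $-42$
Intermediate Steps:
$g{\left(r \right)} = -1$ ($g{\left(r \right)} = \frac{1}{-1} = -1$)
$x{\left(f,t \right)} = 3 t$ ($x{\left(f,t \right)} = t + 2 t = 3 t$)
$g{\left(1 \right)} 27 + x{\left(0,-5 \right)} = \left(-1\right) 27 + 3 \left(-5\right) = -27 - 15 = -42$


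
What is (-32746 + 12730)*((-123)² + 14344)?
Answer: -589931568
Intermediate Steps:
(-32746 + 12730)*((-123)² + 14344) = -20016*(15129 + 14344) = -20016*29473 = -589931568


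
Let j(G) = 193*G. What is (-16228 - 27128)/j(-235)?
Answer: 43356/45355 ≈ 0.95592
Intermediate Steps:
(-16228 - 27128)/j(-235) = (-16228 - 27128)/((193*(-235))) = -43356/(-45355) = -43356*(-1/45355) = 43356/45355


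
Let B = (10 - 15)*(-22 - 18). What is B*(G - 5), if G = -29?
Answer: -6800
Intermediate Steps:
B = 200 (B = -5*(-40) = 200)
B*(G - 5) = 200*(-29 - 5) = 200*(-34) = -6800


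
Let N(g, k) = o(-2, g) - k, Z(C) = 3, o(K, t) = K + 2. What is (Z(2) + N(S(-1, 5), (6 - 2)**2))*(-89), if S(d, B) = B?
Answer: 1157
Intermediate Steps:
o(K, t) = 2 + K
N(g, k) = -k (N(g, k) = (2 - 2) - k = 0 - k = -k)
(Z(2) + N(S(-1, 5), (6 - 2)**2))*(-89) = (3 - (6 - 2)**2)*(-89) = (3 - 1*4**2)*(-89) = (3 - 1*16)*(-89) = (3 - 16)*(-89) = -13*(-89) = 1157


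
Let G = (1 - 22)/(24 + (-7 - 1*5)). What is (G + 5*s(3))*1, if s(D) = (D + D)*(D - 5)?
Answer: -247/4 ≈ -61.750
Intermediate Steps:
s(D) = 2*D*(-5 + D) (s(D) = (2*D)*(-5 + D) = 2*D*(-5 + D))
G = -7/4 (G = -21/(24 + (-7 - 5)) = -21/(24 - 12) = -21/12 = -21*1/12 = -7/4 ≈ -1.7500)
(G + 5*s(3))*1 = (-7/4 + 5*(2*3*(-5 + 3)))*1 = (-7/4 + 5*(2*3*(-2)))*1 = (-7/4 + 5*(-12))*1 = (-7/4 - 60)*1 = -247/4*1 = -247/4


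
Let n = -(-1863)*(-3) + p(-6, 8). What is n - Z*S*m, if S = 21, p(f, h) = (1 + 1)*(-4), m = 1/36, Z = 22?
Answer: -33659/6 ≈ -5609.8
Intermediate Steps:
m = 1/36 ≈ 0.027778
p(f, h) = -8 (p(f, h) = 2*(-4) = -8)
n = -5597 (n = -(-1863)*(-3) - 8 = -69*81 - 8 = -5589 - 8 = -5597)
n - Z*S*m = -5597 - 22*21/36 = -5597 - 462/36 = -5597 - 1*77/6 = -5597 - 77/6 = -33659/6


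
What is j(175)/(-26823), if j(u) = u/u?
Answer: -1/26823 ≈ -3.7281e-5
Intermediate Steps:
j(u) = 1
j(175)/(-26823) = 1/(-26823) = 1*(-1/26823) = -1/26823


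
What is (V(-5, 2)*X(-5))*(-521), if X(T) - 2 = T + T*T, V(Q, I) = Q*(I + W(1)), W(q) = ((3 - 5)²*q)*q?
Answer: 343860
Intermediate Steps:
W(q) = 4*q² (W(q) = ((-2)²*q)*q = (4*q)*q = 4*q²)
V(Q, I) = Q*(4 + I) (V(Q, I) = Q*(I + 4*1²) = Q*(I + 4*1) = Q*(I + 4) = Q*(4 + I))
X(T) = 2 + T + T² (X(T) = 2 + (T + T*T) = 2 + (T + T²) = 2 + T + T²)
(V(-5, 2)*X(-5))*(-521) = ((-5*(4 + 2))*(2 - 5 + (-5)²))*(-521) = ((-5*6)*(2 - 5 + 25))*(-521) = -30*22*(-521) = -660*(-521) = 343860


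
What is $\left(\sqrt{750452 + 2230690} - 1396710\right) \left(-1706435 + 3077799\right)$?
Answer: $-1915397812440 + 4114092 \sqrt{331238} \approx -1.913 \cdot 10^{12}$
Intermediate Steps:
$\left(\sqrt{750452 + 2230690} - 1396710\right) \left(-1706435 + 3077799\right) = \left(\sqrt{2981142} - 1396710\right) 1371364 = \left(3 \sqrt{331238} - 1396710\right) 1371364 = \left(-1396710 + 3 \sqrt{331238}\right) 1371364 = -1915397812440 + 4114092 \sqrt{331238}$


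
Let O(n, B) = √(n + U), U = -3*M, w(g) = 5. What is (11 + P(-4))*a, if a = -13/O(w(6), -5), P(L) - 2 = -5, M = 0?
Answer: -104*√5/5 ≈ -46.510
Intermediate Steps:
P(L) = -3 (P(L) = 2 - 5 = -3)
U = 0 (U = -3*0 = 0)
O(n, B) = √n (O(n, B) = √(n + 0) = √n)
a = -13*√5/5 ≈ -5.8138
(11 + P(-4))*a = (11 - 3)*(-13*√5/5) = 8*(-13*√5/5) = -104*√5/5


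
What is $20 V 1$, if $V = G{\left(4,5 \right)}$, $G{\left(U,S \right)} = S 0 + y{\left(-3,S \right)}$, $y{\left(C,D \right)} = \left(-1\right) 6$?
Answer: $-120$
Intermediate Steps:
$y{\left(C,D \right)} = -6$
$G{\left(U,S \right)} = -6$ ($G{\left(U,S \right)} = S 0 - 6 = 0 - 6 = -6$)
$V = -6$
$20 V 1 = 20 \left(-6\right) 1 = \left(-120\right) 1 = -120$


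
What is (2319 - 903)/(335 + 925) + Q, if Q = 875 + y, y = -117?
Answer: 79708/105 ≈ 759.12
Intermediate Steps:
Q = 758 (Q = 875 - 117 = 758)
(2319 - 903)/(335 + 925) + Q = (2319 - 903)/(335 + 925) + 758 = 1416/1260 + 758 = 1416*(1/1260) + 758 = 118/105 + 758 = 79708/105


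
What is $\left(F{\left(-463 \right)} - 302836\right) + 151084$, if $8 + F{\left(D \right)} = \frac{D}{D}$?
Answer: $-151759$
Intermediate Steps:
$F{\left(D \right)} = -7$ ($F{\left(D \right)} = -8 + \frac{D}{D} = -8 + 1 = -7$)
$\left(F{\left(-463 \right)} - 302836\right) + 151084 = \left(-7 - 302836\right) + 151084 = -302843 + 151084 = -151759$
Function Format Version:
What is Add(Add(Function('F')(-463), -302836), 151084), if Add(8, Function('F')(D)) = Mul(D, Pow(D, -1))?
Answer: -151759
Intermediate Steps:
Function('F')(D) = -7 (Function('F')(D) = Add(-8, Mul(D, Pow(D, -1))) = Add(-8, 1) = -7)
Add(Add(Function('F')(-463), -302836), 151084) = Add(Add(-7, -302836), 151084) = Add(-302843, 151084) = -151759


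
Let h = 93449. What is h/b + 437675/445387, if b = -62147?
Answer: -14420781538/27679465889 ≈ -0.52099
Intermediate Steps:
h/b + 437675/445387 = 93449/(-62147) + 437675/445387 = 93449*(-1/62147) + 437675*(1/445387) = -93449/62147 + 437675/445387 = -14420781538/27679465889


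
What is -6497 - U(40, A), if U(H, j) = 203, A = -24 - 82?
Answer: -6700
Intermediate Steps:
A = -106
-6497 - U(40, A) = -6497 - 1*203 = -6497 - 203 = -6700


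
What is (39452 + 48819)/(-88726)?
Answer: -88271/88726 ≈ -0.99487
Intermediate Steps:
(39452 + 48819)/(-88726) = 88271*(-1/88726) = -88271/88726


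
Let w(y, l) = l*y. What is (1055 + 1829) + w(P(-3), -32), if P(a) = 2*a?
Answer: 3076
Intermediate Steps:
(1055 + 1829) + w(P(-3), -32) = (1055 + 1829) - 64*(-3) = 2884 - 32*(-6) = 2884 + 192 = 3076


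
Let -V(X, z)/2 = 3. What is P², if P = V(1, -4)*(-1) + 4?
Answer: 100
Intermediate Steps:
V(X, z) = -6 (V(X, z) = -2*3 = -6)
P = 10 (P = -6*(-1) + 4 = 6 + 4 = 10)
P² = 10² = 100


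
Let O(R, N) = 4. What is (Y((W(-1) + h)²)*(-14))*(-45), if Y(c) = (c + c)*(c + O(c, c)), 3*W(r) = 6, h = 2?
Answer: 403200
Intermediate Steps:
W(r) = 2 (W(r) = (⅓)*6 = 2)
Y(c) = 2*c*(4 + c) (Y(c) = (c + c)*(c + 4) = (2*c)*(4 + c) = 2*c*(4 + c))
(Y((W(-1) + h)²)*(-14))*(-45) = ((2*(2 + 2)²*(4 + (2 + 2)²))*(-14))*(-45) = ((2*4²*(4 + 4²))*(-14))*(-45) = ((2*16*(4 + 16))*(-14))*(-45) = ((2*16*20)*(-14))*(-45) = (640*(-14))*(-45) = -8960*(-45) = 403200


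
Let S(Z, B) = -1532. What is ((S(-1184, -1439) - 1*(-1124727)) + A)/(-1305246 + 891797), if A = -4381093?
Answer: 3257898/413449 ≈ 7.8798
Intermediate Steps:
((S(-1184, -1439) - 1*(-1124727)) + A)/(-1305246 + 891797) = ((-1532 - 1*(-1124727)) - 4381093)/(-1305246 + 891797) = ((-1532 + 1124727) - 4381093)/(-413449) = (1123195 - 4381093)*(-1/413449) = -3257898*(-1/413449) = 3257898/413449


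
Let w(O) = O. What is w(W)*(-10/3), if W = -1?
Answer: 10/3 ≈ 3.3333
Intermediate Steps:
w(W)*(-10/3) = -(-10)/3 = -1*(-10/3) = 10/3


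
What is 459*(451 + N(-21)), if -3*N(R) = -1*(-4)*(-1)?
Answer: 207621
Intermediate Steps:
N(R) = 4/3 (N(R) = -(-1*(-4))*(-1)/3 = -4*(-1)/3 = -⅓*(-4) = 4/3)
459*(451 + N(-21)) = 459*(451 + 4/3) = 459*(1357/3) = 207621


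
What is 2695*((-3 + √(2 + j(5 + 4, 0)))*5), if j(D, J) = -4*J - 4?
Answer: -40425 + 13475*I*√2 ≈ -40425.0 + 19057.0*I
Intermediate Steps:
j(D, J) = -4 - 4*J
2695*((-3 + √(2 + j(5 + 4, 0)))*5) = 2695*((-3 + √(2 + (-4 - 4*0)))*5) = 2695*((-3 + √(2 + (-4 + 0)))*5) = 2695*((-3 + √(2 - 4))*5) = 2695*((-3 + √(-2))*5) = 2695*((-3 + I*√2)*5) = 2695*(-15 + 5*I*√2) = -40425 + 13475*I*√2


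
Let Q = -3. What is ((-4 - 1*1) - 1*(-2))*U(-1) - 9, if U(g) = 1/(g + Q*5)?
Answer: -141/16 ≈ -8.8125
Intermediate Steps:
U(g) = 1/(-15 + g) (U(g) = 1/(g - 3*5) = 1/(g - 15) = 1/(-15 + g))
((-4 - 1*1) - 1*(-2))*U(-1) - 9 = ((-4 - 1*1) - 1*(-2))/(-15 - 1) - 9 = ((-4 - 1) + 2)/(-16) - 9 = (-5 + 2)*(-1/16) - 9 = -3*(-1/16) - 9 = 3/16 - 9 = -141/16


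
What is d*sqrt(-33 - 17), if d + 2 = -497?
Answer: -2495*I*sqrt(2) ≈ -3528.5*I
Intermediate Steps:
d = -499 (d = -2 - 497 = -499)
d*sqrt(-33 - 17) = -499*sqrt(-33 - 17) = -2495*I*sqrt(2)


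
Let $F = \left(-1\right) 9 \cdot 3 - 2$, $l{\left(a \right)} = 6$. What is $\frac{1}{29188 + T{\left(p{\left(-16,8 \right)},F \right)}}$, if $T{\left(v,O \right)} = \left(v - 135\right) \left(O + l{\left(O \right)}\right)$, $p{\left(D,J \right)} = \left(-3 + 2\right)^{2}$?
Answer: $\frac{1}{32270} \approx 3.0989 \cdot 10^{-5}$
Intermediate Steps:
$p{\left(D,J \right)} = 1$ ($p{\left(D,J \right)} = \left(-1\right)^{2} = 1$)
$F = -29$ ($F = \left(-9\right) 3 - 2 = -27 - 2 = -29$)
$T{\left(v,O \right)} = \left(-135 + v\right) \left(6 + O\right)$ ($T{\left(v,O \right)} = \left(v - 135\right) \left(O + 6\right) = \left(-135 + v\right) \left(6 + O\right)$)
$\frac{1}{29188 + T{\left(p{\left(-16,8 \right)},F \right)}} = \frac{1}{29188 - -3082} = \frac{1}{29188 + \left(-810 + 3915 + 6 - 29\right)} = \frac{1}{29188 + 3082} = \frac{1}{32270}$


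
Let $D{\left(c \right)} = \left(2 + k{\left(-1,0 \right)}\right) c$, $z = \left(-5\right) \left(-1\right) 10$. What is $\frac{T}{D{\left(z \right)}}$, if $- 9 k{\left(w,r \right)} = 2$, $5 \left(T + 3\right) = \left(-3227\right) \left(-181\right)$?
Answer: $\frac{657081}{500} \approx 1314.2$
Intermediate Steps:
$T = \frac{584072}{5}$ ($T = -3 + \frac{\left(-3227\right) \left(-181\right)}{5} = -3 + \frac{1}{5} \cdot 584087 = -3 + \frac{584087}{5} = \frac{584072}{5} \approx 1.1681 \cdot 10^{5}$)
$k{\left(w,r \right)} = - \frac{2}{9}$ ($k{\left(w,r \right)} = \left(- \frac{1}{9}\right) 2 = - \frac{2}{9}$)
$z = 50$ ($z = 5 \cdot 10 = 50$)
$D{\left(c \right)} = \frac{16 c}{9}$ ($D{\left(c \right)} = \left(2 - \frac{2}{9}\right) c = \frac{16 c}{9}$)
$\frac{T}{D{\left(z \right)}} = \frac{584072}{5 \cdot \frac{16}{9} \cdot 50} = \frac{584072}{5 \cdot \frac{800}{9}} = \frac{584072}{5} \cdot \frac{9}{800} = \frac{657081}{500}$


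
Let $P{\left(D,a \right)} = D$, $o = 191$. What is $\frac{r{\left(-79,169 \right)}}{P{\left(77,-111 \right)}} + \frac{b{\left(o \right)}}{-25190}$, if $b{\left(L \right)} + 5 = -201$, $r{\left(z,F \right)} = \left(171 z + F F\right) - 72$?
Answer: $\frac{2450403}{12595} \approx 194.55$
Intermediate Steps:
$r{\left(z,F \right)} = -72 + F^{2} + 171 z$ ($r{\left(z,F \right)} = \left(171 z + F^{2}\right) - 72 = \left(F^{2} + 171 z\right) - 72 = -72 + F^{2} + 171 z$)
$b{\left(L \right)} = -206$ ($b{\left(L \right)} = -5 - 201 = -206$)
$\frac{r{\left(-79,169 \right)}}{P{\left(77,-111 \right)}} + \frac{b{\left(o \right)}}{-25190} = \frac{-72 + 169^{2} + 171 \left(-79\right)}{77} - \frac{206}{-25190} = \left(-72 + 28561 - 13509\right) \frac{1}{77} - - \frac{103}{12595} = 14980 \cdot \frac{1}{77} + \frac{103}{12595} = \frac{2140}{11} + \frac{103}{12595} = \frac{2450403}{12595}$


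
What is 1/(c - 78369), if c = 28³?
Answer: -1/56417 ≈ -1.7725e-5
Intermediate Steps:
c = 21952
1/(c - 78369) = 1/(21952 - 78369) = 1/(-56417) = -1/56417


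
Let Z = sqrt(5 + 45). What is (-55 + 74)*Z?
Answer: 95*sqrt(2) ≈ 134.35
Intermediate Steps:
Z = 5*sqrt(2) (Z = sqrt(50) = 5*sqrt(2) ≈ 7.0711)
(-55 + 74)*Z = (-55 + 74)*(5*sqrt(2)) = 19*(5*sqrt(2)) = 95*sqrt(2)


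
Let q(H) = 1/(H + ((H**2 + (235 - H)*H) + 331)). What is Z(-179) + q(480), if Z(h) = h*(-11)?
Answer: 223700060/113611 ≈ 1969.0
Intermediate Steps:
Z(h) = -11*h
q(H) = 1/(331 + H + H**2 + H*(235 - H)) (q(H) = 1/(H + ((H**2 + H*(235 - H)) + 331)) = 1/(H + (331 + H**2 + H*(235 - H))) = 1/(331 + H + H**2 + H*(235 - H)))
Z(-179) + q(480) = -11*(-179) + 1/(331 + 236*480) = 1969 + 1/(331 + 113280) = 1969 + 1/113611 = 223700060/113611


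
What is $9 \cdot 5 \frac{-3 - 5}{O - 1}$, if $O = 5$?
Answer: $-90$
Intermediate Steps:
$9 \cdot 5 \frac{-3 - 5}{O - 1} = 9 \cdot 5 \frac{-3 - 5}{5 - 1} = 45 \left(- \frac{8}{4}\right) = 45 \left(\left(-8\right) \frac{1}{4}\right) = 45 \left(-2\right) = -90$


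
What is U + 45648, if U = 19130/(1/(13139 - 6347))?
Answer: 129976608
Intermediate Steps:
U = 129930960 (U = 19130/(1/6792) = 19130*6792 = 129930960)
U + 45648 = 129930960 + 45648 = 129976608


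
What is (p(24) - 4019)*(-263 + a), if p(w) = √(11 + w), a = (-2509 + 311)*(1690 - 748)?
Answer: 8322460801 - 2070779*√35 ≈ 8.3102e+9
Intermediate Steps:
a = -2070516 (a = -2198*942 = -2070516)
(p(24) - 4019)*(-263 + a) = (√(11 + 24) - 4019)*(-263 - 2070516) = (√35 - 4019)*(-2070779) = (-4019 + √35)*(-2070779) = 8322460801 - 2070779*√35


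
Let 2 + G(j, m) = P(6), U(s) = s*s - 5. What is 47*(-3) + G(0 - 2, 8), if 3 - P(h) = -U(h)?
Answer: -109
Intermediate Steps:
U(s) = -5 + s² (U(s) = s² - 5 = -5 + s²)
P(h) = -2 + h² (P(h) = 3 - (-1)*(-5 + h²) = 3 - (5 - h²) = 3 + (-5 + h²) = -2 + h²)
G(j, m) = 32 (G(j, m) = -2 + (-2 + 6²) = -2 + (-2 + 36) = -2 + 34 = 32)
47*(-3) + G(0 - 2, 8) = 47*(-3) + 32 = -141 + 32 = -109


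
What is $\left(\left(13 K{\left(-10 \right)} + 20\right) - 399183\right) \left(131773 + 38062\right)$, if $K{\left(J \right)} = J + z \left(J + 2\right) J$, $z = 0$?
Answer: $-67813926655$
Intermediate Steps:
$K{\left(J \right)} = J$ ($K{\left(J \right)} = J + 0 \left(J + 2\right) J = J + 0 \left(2 + J\right) J = J + 0 J = J + 0 = J$)
$\left(\left(13 K{\left(-10 \right)} + 20\right) - 399183\right) \left(131773 + 38062\right) = \left(\left(13 \left(-10\right) + 20\right) - 399183\right) \left(131773 + 38062\right) = \left(\left(-130 + 20\right) - 399183\right) 169835 = \left(-110 - 399183\right) 169835 = \left(-399293\right) 169835 = -67813926655$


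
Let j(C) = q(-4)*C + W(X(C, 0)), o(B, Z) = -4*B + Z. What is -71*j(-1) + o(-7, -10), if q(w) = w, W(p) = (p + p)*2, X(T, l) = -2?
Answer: 302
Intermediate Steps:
o(B, Z) = Z - 4*B
W(p) = 4*p (W(p) = (2*p)*2 = 4*p)
j(C) = -8 - 4*C (j(C) = -4*C + 4*(-2) = -4*C - 8 = -8 - 4*C)
-71*j(-1) + o(-7, -10) = -71*(-8 - 4*(-1)) + (-10 - 4*(-7)) = -71*(-8 + 4) + (-10 + 28) = -71*(-4) + 18 = 284 + 18 = 302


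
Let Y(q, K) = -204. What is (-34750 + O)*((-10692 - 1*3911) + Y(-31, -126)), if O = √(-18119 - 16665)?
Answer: 514543250 - 59228*I*√2174 ≈ 5.1454e+8 - 2.7616e+6*I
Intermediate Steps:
O = 4*I*√2174 (O = √(-34784) = 4*I*√2174 ≈ 186.5*I)
(-34750 + O)*((-10692 - 1*3911) + Y(-31, -126)) = (-34750 + 4*I*√2174)*((-10692 - 1*3911) - 204) = (-34750 + 4*I*√2174)*((-10692 - 3911) - 204) = (-34750 + 4*I*√2174)*(-14603 - 204) = (-34750 + 4*I*√2174)*(-14807) = 514543250 - 59228*I*√2174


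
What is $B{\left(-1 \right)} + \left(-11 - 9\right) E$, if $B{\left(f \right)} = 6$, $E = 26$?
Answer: $-514$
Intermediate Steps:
$B{\left(-1 \right)} + \left(-11 - 9\right) E = 6 + \left(-11 - 9\right) 26 = 6 - 520 = -514$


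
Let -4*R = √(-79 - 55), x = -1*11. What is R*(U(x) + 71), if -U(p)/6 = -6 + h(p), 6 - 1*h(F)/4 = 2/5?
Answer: 137*I*√134/20 ≈ 79.294*I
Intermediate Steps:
h(F) = 112/5 (h(F) = 24 - 8/5 = 112/5)
x = -11
U(p) = -492/5 (U(p) = -6*(-6 + 112/5) = -6*82/5 = -492/5)
R = -I*√134/4 (R = -√(-79 - 55)/4 = -I*√134/4 ≈ -2.894*I)
R*(U(x) + 71) = (-I*√134/4)*(-492/5 + 71) = -I*√134/4*(-137/5) = 137*I*√134/20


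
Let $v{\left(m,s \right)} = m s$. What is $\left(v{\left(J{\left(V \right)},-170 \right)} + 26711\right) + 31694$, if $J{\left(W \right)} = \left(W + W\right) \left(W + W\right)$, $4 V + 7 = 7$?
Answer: $58405$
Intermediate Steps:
$V = 0$ ($V = - \frac{7}{4} + \frac{1}{4} \cdot 7 = - \frac{7}{4} + \frac{7}{4} = 0$)
$J{\left(W \right)} = 4 W^{2}$ ($J{\left(W \right)} = 2 W 2 W = 4 W^{2}$)
$\left(v{\left(J{\left(V \right)},-170 \right)} + 26711\right) + 31694 = \left(4 \cdot 0^{2} \left(-170\right) + 26711\right) + 31694 = \left(4 \cdot 0 \left(-170\right) + 26711\right) + 31694 = \left(0 \left(-170\right) + 26711\right) + 31694 = \left(0 + 26711\right) + 31694 = 26711 + 31694 = 58405$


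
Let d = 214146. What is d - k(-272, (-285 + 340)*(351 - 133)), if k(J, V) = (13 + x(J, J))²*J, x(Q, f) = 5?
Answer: 302274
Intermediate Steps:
k(J, V) = 324*J (k(J, V) = (13 + 5)²*J = 18²*J = 324*J)
d - k(-272, (-285 + 340)*(351 - 133)) = 214146 - 324*(-272) = 214146 - 1*(-88128) = 214146 + 88128 = 302274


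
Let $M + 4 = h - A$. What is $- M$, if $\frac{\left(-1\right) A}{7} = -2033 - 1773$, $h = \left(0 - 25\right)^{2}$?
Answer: $26021$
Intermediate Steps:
$h = 625$ ($h = \left(0 - 25\right)^{2} = \left(-25\right)^{2} = 625$)
$A = 26642$ ($A = - 7 \left(-2033 - 1773\right) = \left(-7\right) \left(-3806\right) = 26642$)
$M = -26021$ ($M = -4 + \left(625 - 26642\right) = -4 - 26017 = -26021$)
$- M = \left(-1\right) \left(-26021\right) = 26021$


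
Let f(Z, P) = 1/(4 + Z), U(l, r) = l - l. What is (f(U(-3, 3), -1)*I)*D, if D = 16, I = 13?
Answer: 52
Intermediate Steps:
U(l, r) = 0
(f(U(-3, 3), -1)*I)*D = (13/(4 + 0))*16 = (13/4)*16 = 52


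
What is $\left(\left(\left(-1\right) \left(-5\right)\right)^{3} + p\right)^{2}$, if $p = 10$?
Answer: $18225$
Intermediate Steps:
$\left(\left(\left(-1\right) \left(-5\right)\right)^{3} + p\right)^{2} = \left(\left(\left(-1\right) \left(-5\right)\right)^{3} + 10\right)^{2} = \left(5^{3} + 10\right)^{2} = \left(125 + 10\right)^{2} = 135^{2} = 18225$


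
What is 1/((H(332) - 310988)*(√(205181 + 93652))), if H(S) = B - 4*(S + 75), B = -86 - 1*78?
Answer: -√298833/93468985740 ≈ -5.8485e-9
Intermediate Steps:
B = -164 (B = -86 - 78 = -164)
H(S) = -464 - 4*S (H(S) = -164 - 4*(S + 75) = -164 - 4*(75 + S) = -164 - (300 + 4*S) = -164 + (-300 - 4*S) = -464 - 4*S)
1/((H(332) - 310988)*(√(205181 + 93652))) = 1/(((-464 - 4*332) - 310988)*(√(205181 + 93652))) = 1/(((-464 - 1328) - 310988)*(√298833)) = (√298833/298833)/(-1792 - 310988) = (√298833/298833)/(-312780) = -√298833/93468985740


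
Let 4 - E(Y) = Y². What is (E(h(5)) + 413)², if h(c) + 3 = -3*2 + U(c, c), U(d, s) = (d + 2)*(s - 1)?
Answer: 3136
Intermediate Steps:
U(d, s) = (-1 + s)*(2 + d) (U(d, s) = (2 + d)*(-1 + s) = (-1 + s)*(2 + d))
h(c) = -11 + c + c² (h(c) = -3 + (-3*2 + (-2 - c + 2*c + c*c)) = -3 + (-6 + (-2 - c + 2*c + c²)) = -3 + (-6 + (-2 + c + c²)) = -3 + (-8 + c + c²) = -11 + c + c²)
E(Y) = 4 - Y²
(E(h(5)) + 413)² = ((4 - (-11 + 5 + 5²)²) + 413)² = ((4 - (-11 + 5 + 25)²) + 413)² = ((4 - 1*19²) + 413)² = ((4 - 1*361) + 413)² = ((4 - 361) + 413)² = (-357 + 413)² = 56² = 3136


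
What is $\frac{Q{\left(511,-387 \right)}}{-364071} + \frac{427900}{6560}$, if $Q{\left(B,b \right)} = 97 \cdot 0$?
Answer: $\frac{21395}{328} \approx 65.229$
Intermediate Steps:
$Q{\left(B,b \right)} = 0$
$\frac{Q{\left(511,-387 \right)}}{-364071} + \frac{427900}{6560} = \frac{0}{-364071} + \frac{427900}{6560} = 0 \left(- \frac{1}{364071}\right) + 427900 \cdot \frac{1}{6560} = 0 + \frac{21395}{328} = \frac{21395}{328}$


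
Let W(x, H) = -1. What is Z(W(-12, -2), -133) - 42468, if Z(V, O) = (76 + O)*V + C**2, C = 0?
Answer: -42411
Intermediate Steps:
Z(V, O) = V*(76 + O) (Z(V, O) = (76 + O)*V + 0**2 = V*(76 + O) + 0 = V*(76 + O))
Z(W(-12, -2), -133) - 42468 = -(76 - 133) - 42468 = -1*(-57) - 42468 = 57 - 42468 = -42411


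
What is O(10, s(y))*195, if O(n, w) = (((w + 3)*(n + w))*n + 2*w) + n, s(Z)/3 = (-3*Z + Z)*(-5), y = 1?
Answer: 2587650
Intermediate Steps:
s(Z) = 30*Z (s(Z) = 3*((-3*Z + Z)*(-5)) = 3*(-2*Z*(-5)) = 3*(10*Z) = 30*Z)
O(n, w) = n + 2*w + n*(3 + w)*(n + w) (O(n, w) = (((3 + w)*(n + w))*n + 2*w) + n = (n*(3 + w)*(n + w) + 2*w) + n = (2*w + n*(3 + w)*(n + w)) + n = n + 2*w + n*(3 + w)*(n + w))
O(10, s(y))*195 = (10 + 2*(30*1) + 3*10**2 + 10*(30*1)**2 + (30*1)*10**2 + 3*10*(30*1))*195 = (10 + 2*30 + 3*100 + 10*30**2 + 30*100 + 3*10*30)*195 = (10 + 60 + 300 + 10*900 + 3000 + 900)*195 = (10 + 60 + 300 + 9000 + 3000 + 900)*195 = 13270*195 = 2587650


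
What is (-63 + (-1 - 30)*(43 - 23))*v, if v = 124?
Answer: -84692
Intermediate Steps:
(-63 + (-1 - 30)*(43 - 23))*v = (-63 + (-1 - 30)*(43 - 23))*124 = (-63 - 31*20)*124 = (-63 - 620)*124 = -683*124 = -84692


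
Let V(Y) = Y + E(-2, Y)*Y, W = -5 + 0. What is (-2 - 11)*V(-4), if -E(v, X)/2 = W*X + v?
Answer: -1820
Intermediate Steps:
W = -5
E(v, X) = -2*v + 10*X (E(v, X) = -2*(-5*X + v) = -2*(v - 5*X) = -2*v + 10*X)
V(Y) = Y + Y*(4 + 10*Y) (V(Y) = Y + (-2*(-2) + 10*Y)*Y = Y + (4 + 10*Y)*Y = Y + Y*(4 + 10*Y))
(-2 - 11)*V(-4) = (-2 - 11)*(5*(-4)*(1 + 2*(-4))) = -65*(-4)*(1 - 8) = -65*(-4)*(-7) = -13*140 = -1820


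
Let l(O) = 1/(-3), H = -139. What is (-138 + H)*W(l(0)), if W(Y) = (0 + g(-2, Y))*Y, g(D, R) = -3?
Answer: -277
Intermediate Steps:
l(O) = -⅓
W(Y) = -3*Y (W(Y) = (0 - 3)*Y = -3*Y)
(-138 + H)*W(l(0)) = (-138 - 139)*(-3*(-⅓)) = -277*1 = -277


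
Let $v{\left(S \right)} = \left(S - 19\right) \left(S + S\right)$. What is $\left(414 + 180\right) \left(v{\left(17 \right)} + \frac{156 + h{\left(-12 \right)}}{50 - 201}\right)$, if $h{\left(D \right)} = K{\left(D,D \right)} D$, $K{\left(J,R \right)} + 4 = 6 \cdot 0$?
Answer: $- \frac{6220368}{151} \approx -41195.0$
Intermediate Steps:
$K{\left(J,R \right)} = -4$ ($K{\left(J,R \right)} = -4 + 6 \cdot 0 = -4 + 0 = -4$)
$v{\left(S \right)} = 2 S \left(-19 + S\right)$ ($v{\left(S \right)} = \left(-19 + S\right) 2 S = 2 S \left(-19 + S\right)$)
$h{\left(D \right)} = - 4 D$
$\left(414 + 180\right) \left(v{\left(17 \right)} + \frac{156 + h{\left(-12 \right)}}{50 - 201}\right) = \left(414 + 180\right) \left(2 \cdot 17 \left(-19 + 17\right) + \frac{156 - -48}{50 - 201}\right) = 594 \left(2 \cdot 17 \left(-2\right) + \frac{156 + 48}{-151}\right) = 594 \left(-68 + 204 \left(- \frac{1}{151}\right)\right) = 594 \left(-68 - \frac{204}{151}\right) = 594 \left(- \frac{10472}{151}\right) = - \frac{6220368}{151}$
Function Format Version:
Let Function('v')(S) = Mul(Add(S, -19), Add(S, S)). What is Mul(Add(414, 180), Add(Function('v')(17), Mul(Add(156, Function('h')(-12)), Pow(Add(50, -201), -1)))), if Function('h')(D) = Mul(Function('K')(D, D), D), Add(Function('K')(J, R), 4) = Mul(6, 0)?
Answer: Rational(-6220368, 151) ≈ -41195.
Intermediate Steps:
Function('K')(J, R) = -4 (Function('K')(J, R) = Add(-4, Mul(6, 0)) = Add(-4, 0) = -4)
Function('v')(S) = Mul(2, S, Add(-19, S)) (Function('v')(S) = Mul(Add(-19, S), Mul(2, S)) = Mul(2, S, Add(-19, S)))
Function('h')(D) = Mul(-4, D)
Mul(Add(414, 180), Add(Function('v')(17), Mul(Add(156, Function('h')(-12)), Pow(Add(50, -201), -1)))) = Mul(Add(414, 180), Add(Mul(2, 17, Add(-19, 17)), Mul(Add(156, Mul(-4, -12)), Pow(Add(50, -201), -1)))) = Mul(594, Add(Mul(2, 17, -2), Mul(Add(156, 48), Pow(-151, -1)))) = Mul(594, Add(-68, Mul(204, Rational(-1, 151)))) = Mul(594, Add(-68, Rational(-204, 151))) = Mul(594, Rational(-10472, 151)) = Rational(-6220368, 151)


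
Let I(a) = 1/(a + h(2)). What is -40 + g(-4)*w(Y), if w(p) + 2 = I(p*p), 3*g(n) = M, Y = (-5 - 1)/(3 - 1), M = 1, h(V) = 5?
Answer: -569/14 ≈ -40.643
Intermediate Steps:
Y = -3 (Y = -6/2 = -6*½ = -3)
g(n) = ⅓ (g(n) = (⅓)*1 = ⅓)
I(a) = 1/(5 + a) (I(a) = 1/(a + 5) = 1/(5 + a))
w(p) = -2 + 1/(5 + p²) (w(p) = -2 + 1/(5 + p*p) = -2 + 1/(5 + p²))
-40 + g(-4)*w(Y) = -40 + (-2 + 1/(5 + (-3)²))/3 = -40 + (-2 + 1/(5 + 9))/3 = -40 + (-2 + 1/14)/3 = -40 + (⅓)*(-27/14) = -40 - 9/14 = -569/14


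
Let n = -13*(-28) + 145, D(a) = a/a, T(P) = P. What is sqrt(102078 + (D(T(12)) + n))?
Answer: 2*sqrt(25647) ≈ 320.29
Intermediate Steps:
D(a) = 1
n = 509 (n = 364 + 145 = 509)
sqrt(102078 + (D(T(12)) + n)) = sqrt(102078 + (1 + 509)) = sqrt(102078 + 510) = sqrt(102588) = 2*sqrt(25647)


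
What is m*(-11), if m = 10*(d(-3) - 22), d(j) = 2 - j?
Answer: 1870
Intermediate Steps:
m = -170 (m = 10*((2 - 1*(-3)) - 22) = 10*((2 + 3) - 22) = 10*(5 - 22) = 10*(-17) = -170)
m*(-11) = -170*(-11) = 1870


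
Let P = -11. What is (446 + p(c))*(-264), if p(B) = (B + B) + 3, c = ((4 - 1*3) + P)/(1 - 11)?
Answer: -119064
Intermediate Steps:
c = 1 (c = ((4 - 1*3) - 11)/(1 - 11) = ((4 - 3) - 11)/(-10) = (1 - 11)*(-1/10) = -10*(-1/10) = 1)
p(B) = 3 + 2*B (p(B) = 2*B + 3 = 3 + 2*B)
(446 + p(c))*(-264) = (446 + (3 + 2*1))*(-264) = (446 + (3 + 2))*(-264) = (446 + 5)*(-264) = 451*(-264) = -119064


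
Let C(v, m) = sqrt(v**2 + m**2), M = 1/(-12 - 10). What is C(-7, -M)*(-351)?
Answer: -351*sqrt(23717)/22 ≈ -2457.1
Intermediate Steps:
M = -1/22 (M = 1/(-22) = -1/22 ≈ -0.045455)
C(v, m) = sqrt(m**2 + v**2)
C(-7, -M)*(-351) = sqrt((-1*(-1/22))**2 + (-7)**2)*(-351) = sqrt((1/22)**2 + 49)*(-351) = sqrt(1/484 + 49)*(-351) = sqrt(23717/484)*(-351) = (sqrt(23717)/22)*(-351) = -351*sqrt(23717)/22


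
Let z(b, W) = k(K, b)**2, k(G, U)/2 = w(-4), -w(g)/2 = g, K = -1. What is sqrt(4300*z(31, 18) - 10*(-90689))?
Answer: sqrt(2007690) ≈ 1416.9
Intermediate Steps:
w(g) = -2*g
k(G, U) = 16 (k(G, U) = 2*(-2*(-4)) = 2*8 = 16)
z(b, W) = 256 (z(b, W) = 16**2 = 256)
sqrt(4300*z(31, 18) - 10*(-90689)) = sqrt(4300*256 - 10*(-90689)) = sqrt(1100800 + 906890) = sqrt(2007690)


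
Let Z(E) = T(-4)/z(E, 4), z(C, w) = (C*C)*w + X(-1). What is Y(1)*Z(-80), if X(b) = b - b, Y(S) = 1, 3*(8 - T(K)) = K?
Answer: 7/19200 ≈ 0.00036458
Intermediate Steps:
T(K) = 8 - K/3
X(b) = 0
z(C, w) = w*C² (z(C, w) = (C*C)*w + 0 = C²*w + 0 = w*C² + 0 = w*C²)
Z(E) = 7/(3*E²) (Z(E) = (8 - ⅓*(-4))/((4*E²)) = (8 + 4/3)*(1/(4*E²)) = 28*(1/(4*E²))/3 = 7/(3*E²))
Y(1)*Z(-80) = 1*((7/3)/(-80)²) = 1*((7/3)*(1/6400)) = 1*(7/19200) = 7/19200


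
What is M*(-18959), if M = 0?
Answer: 0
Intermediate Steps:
M*(-18959) = 0*(-18959) = 0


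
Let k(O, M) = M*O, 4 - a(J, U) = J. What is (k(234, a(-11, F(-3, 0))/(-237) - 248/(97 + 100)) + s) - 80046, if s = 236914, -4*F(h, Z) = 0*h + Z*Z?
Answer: 2436521666/15563 ≈ 1.5656e+5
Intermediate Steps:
F(h, Z) = -Z**2/4 (F(h, Z) = -(0*h + Z*Z)/4 = -(0 + Z**2)/4 = -Z**2/4)
a(J, U) = 4 - J
(k(234, a(-11, F(-3, 0))/(-237) - 248/(97 + 100)) + s) - 80046 = (((4 - 1*(-11))/(-237) - 248/(97 + 100))*234 + 236914) - 80046 = (((4 + 11)*(-1/237) - 248/197)*234 + 236914) - 80046 = ((15*(-1/237) - 248*1/197)*234 + 236914) - 80046 = ((-5/79 - 248/197)*234 + 236914) - 80046 = (-20577/15563*234 + 236914) - 80046 = (-4815018/15563 + 236914) - 80046 = 3682277564/15563 - 80046 = 2436521666/15563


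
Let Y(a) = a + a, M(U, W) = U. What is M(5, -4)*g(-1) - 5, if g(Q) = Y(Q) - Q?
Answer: -10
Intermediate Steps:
Y(a) = 2*a
g(Q) = Q (g(Q) = 2*Q - Q = Q)
M(5, -4)*g(-1) - 5 = 5*(-1) - 5 = -5 - 5 = -10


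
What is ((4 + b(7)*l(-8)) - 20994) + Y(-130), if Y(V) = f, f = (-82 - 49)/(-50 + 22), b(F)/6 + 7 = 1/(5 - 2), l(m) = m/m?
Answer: -588709/28 ≈ -21025.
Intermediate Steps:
l(m) = 1
b(F) = -40 (b(F) = -42 + 6/(5 - 2) = -42 + 6/3 = -42 + 6*(1/3) = -42 + 2 = -40)
f = 131/28 (f = -131/(-28) = -131*(-1/28) = 131/28 ≈ 4.6786)
Y(V) = 131/28
((4 + b(7)*l(-8)) - 20994) + Y(-130) = ((4 - 40*1) - 20994) + 131/28 = ((4 - 40) - 20994) + 131/28 = (-36 - 20994) + 131/28 = -21030 + 131/28 = -588709/28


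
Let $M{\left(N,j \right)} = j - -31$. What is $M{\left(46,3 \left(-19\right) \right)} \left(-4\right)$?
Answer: $104$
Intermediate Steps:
$M{\left(N,j \right)} = 31 + j$ ($M{\left(N,j \right)} = j + 31 = 31 + j$)
$M{\left(46,3 \left(-19\right) \right)} \left(-4\right) = \left(31 + 3 \left(-19\right)\right) \left(-4\right) = \left(31 - 57\right) \left(-4\right) = \left(-26\right) \left(-4\right) = 104$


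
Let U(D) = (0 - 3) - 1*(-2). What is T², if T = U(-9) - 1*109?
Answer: 12100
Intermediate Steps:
U(D) = -1 (U(D) = -3 + 2 = -1)
T = -110 (T = -1 - 1*109 = -1 - 109 = -110)
T² = (-110)² = 12100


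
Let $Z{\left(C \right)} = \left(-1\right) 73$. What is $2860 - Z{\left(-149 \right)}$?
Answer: $2933$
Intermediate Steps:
$Z{\left(C \right)} = -73$
$2860 - Z{\left(-149 \right)} = 2860 - -73 = 2860 + 73 = 2933$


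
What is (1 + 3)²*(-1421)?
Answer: -22736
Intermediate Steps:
(1 + 3)²*(-1421) = 4²*(-1421) = 16*(-1421) = -22736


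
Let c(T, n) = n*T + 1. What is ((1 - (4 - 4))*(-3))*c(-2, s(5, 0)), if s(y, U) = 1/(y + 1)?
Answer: -2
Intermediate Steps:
s(y, U) = 1/(1 + y)
c(T, n) = 1 + T*n (c(T, n) = T*n + 1 = 1 + T*n)
((1 - (4 - 4))*(-3))*c(-2, s(5, 0)) = ((1 - (4 - 4))*(-3))*(1 - 2/(1 + 5)) = ((1 - 1*0)*(-3))*(1 - 2/6) = ((1 + 0)*(-3))*(1 - 2*⅙) = (1*(-3))*(1 - ⅓) = -3*⅔ = -2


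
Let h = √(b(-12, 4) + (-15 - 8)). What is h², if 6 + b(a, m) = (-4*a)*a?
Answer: -605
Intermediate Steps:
b(a, m) = -6 - 4*a² (b(a, m) = -6 + (-4*a)*a = -6 - 4*a²)
h = 11*I*√5 (h = √((-6 - 4*(-12)²) + (-15 - 8)) = √((-6 - 4*144) - 23) = √((-6 - 576) - 23) = √(-582 - 23) = √(-605) = 11*I*√5 ≈ 24.597*I)
h² = (11*I*√5)² = -605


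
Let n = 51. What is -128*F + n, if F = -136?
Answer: 17459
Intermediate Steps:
-128*F + n = -128*(-136) + 51 = 17408 + 51 = 17459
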